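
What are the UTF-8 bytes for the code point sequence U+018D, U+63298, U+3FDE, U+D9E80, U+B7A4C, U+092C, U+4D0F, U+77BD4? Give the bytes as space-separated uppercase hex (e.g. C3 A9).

U+018D: 2-byte form → C6 8D.
U+63298: 4-byte form → F1 A3 8A 98.
U+3FDE: 3-byte form → E3 BF 9E.
U+D9E80: 4-byte form → F3 99 BA 80.
U+B7A4C: 4-byte form → F2 B7 A9 8C.
U+092C: 3-byte form → E0 A4 AC.
U+4D0F: 3-byte form → E4 B4 8F.
U+77BD4: 4-byte form → F1 B7 AF 94.
Concatenated (27 bytes): C6 8D F1 A3 8A 98 E3 BF 9E F3 99 BA 80 F2 B7 A9 8C E0 A4 AC E4 B4 8F F1 B7 AF 94.

C6 8D F1 A3 8A 98 E3 BF 9E F3 99 BA 80 F2 B7 A9 8C E0 A4 AC E4 B4 8F F1 B7 AF 94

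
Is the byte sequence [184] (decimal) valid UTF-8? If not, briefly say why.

Byte 0xB8 = 10111000 has the form 10xxxxxx — a continuation byte — but there is no preceding leading byte.

invalid (continuation byte with no leading byte)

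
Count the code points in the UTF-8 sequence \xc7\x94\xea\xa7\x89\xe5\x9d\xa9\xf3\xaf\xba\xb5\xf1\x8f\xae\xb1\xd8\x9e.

6

Byte at offset 0: 0xC7 = 11000111 → 2-byte char (#1). Advance 2.
Byte at offset 2: 0xEA = 11101010 → 3-byte char (#2). Advance 3.
Byte at offset 5: 0xE5 = 11100101 → 3-byte char (#3). Advance 3.
Byte at offset 8: 0xF3 = 11110011 → 4-byte char (#4). Advance 4.
Byte at offset 12: 0xF1 = 11110001 → 4-byte char (#5). Advance 4.
Byte at offset 16: 0xD8 = 11011000 → 2-byte char (#6). Advance 2.
Reached end at offset 18 after 6 code points.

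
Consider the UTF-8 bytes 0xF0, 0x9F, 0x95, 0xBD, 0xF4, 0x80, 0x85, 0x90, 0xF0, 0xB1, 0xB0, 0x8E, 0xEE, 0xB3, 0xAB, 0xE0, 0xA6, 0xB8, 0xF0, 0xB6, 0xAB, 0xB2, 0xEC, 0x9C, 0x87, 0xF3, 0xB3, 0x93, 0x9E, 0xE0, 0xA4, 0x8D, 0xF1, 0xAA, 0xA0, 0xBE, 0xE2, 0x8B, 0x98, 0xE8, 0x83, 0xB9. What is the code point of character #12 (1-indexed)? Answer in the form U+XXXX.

Offset 0: leading byte 0xF0 = 11110000 → 4-byte char #1 = F0 9F 95 BD.
Offset 4: leading byte 0xF4 = 11110100 → 4-byte char #2 = F4 80 85 90.
Offset 8: leading byte 0xF0 = 11110000 → 4-byte char #3 = F0 B1 B0 8E.
Offset 12: leading byte 0xEE = 11101110 → 3-byte char #4 = EE B3 AB.
Offset 15: leading byte 0xE0 = 11100000 → 3-byte char #5 = E0 A6 B8.
Offset 18: leading byte 0xF0 = 11110000 → 4-byte char #6 = F0 B6 AB B2.
Offset 22: leading byte 0xEC = 11101100 → 3-byte char #7 = EC 9C 87.
Offset 25: leading byte 0xF3 = 11110011 → 4-byte char #8 = F3 B3 93 9E.
Offset 29: leading byte 0xE0 = 11100000 → 3-byte char #9 = E0 A4 8D.
Offset 32: leading byte 0xF1 = 11110001 → 4-byte char #10 = F1 AA A0 BE.
Offset 36: leading byte 0xE2 = 11100010 → 3-byte char #11 = E2 8B 98.
Offset 39: leading byte 0xE8 = 11101000 → 3-byte char #12 = E8 83 B9.
Leading byte 0xE8 = 11101000 matches 1110xxxx → 3-byte sequence.
Byte 1: 0xE8 = 11101000, payload 1000 (4 bits).
Byte 2: 0x83 = 10000011 (10xxxxxx ✓), payload 000011.
Byte 3: 0xB9 = 10111001 (10xxxxxx ✓), payload 111001.
Concatenate: 1000000011111001 = 0x80F9 (16 bits → U+80F9).

U+80F9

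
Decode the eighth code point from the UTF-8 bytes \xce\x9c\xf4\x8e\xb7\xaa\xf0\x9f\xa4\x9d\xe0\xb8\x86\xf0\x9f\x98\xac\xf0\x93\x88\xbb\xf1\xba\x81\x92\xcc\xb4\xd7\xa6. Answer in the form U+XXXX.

Offset 0: leading byte 0xCE = 11001110 → 2-byte char #1 = CE 9C.
Offset 2: leading byte 0xF4 = 11110100 → 4-byte char #2 = F4 8E B7 AA.
Offset 6: leading byte 0xF0 = 11110000 → 4-byte char #3 = F0 9F A4 9D.
Offset 10: leading byte 0xE0 = 11100000 → 3-byte char #4 = E0 B8 86.
Offset 13: leading byte 0xF0 = 11110000 → 4-byte char #5 = F0 9F 98 AC.
Offset 17: leading byte 0xF0 = 11110000 → 4-byte char #6 = F0 93 88 BB.
Offset 21: leading byte 0xF1 = 11110001 → 4-byte char #7 = F1 BA 81 92.
Offset 25: leading byte 0xCC = 11001100 → 2-byte char #8 = CC B4.
Leading byte 0xCC = 11001100 matches 110xxxxx → 2-byte sequence.
Byte 1: 0xCC = 11001100, payload 01100 (5 bits).
Byte 2: 0xB4 = 10110100 (10xxxxxx ✓), payload 110100.
Concatenate: 01100110100 = 0x334 (11 bits → U+0334).

U+0334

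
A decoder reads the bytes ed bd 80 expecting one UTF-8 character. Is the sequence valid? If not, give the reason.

invalid (encodes a surrogate (U+D800–U+DFFF))

Structurally a 3-byte sequence; payload = 0xDF40.
But 0xDF40 is in U+D800–U+DFFF, the surrogate range. Surrogates are not Unicode scalar values and are forbidden in UTF-8.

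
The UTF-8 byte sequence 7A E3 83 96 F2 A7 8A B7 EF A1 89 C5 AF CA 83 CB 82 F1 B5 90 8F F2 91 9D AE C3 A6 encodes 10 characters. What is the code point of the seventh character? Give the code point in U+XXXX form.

U+02C2

Offset 0: leading byte 0x7A = 01111010 → 1-byte char #1 = 7A.
Offset 1: leading byte 0xE3 = 11100011 → 3-byte char #2 = E3 83 96.
Offset 4: leading byte 0xF2 = 11110010 → 4-byte char #3 = F2 A7 8A B7.
Offset 8: leading byte 0xEF = 11101111 → 3-byte char #4 = EF A1 89.
Offset 11: leading byte 0xC5 = 11000101 → 2-byte char #5 = C5 AF.
Offset 13: leading byte 0xCA = 11001010 → 2-byte char #6 = CA 83.
Offset 15: leading byte 0xCB = 11001011 → 2-byte char #7 = CB 82.
Leading byte 0xCB = 11001011 matches 110xxxxx → 2-byte sequence.
Byte 1: 0xCB = 11001011, payload 01011 (5 bits).
Byte 2: 0x82 = 10000010 (10xxxxxx ✓), payload 000010.
Concatenate: 01011000010 = 0x2C2 (11 bits → U+02C2).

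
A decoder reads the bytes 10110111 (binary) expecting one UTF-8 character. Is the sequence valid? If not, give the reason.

Byte 0xB7 = 10110111 has the form 10xxxxxx — a continuation byte — but there is no preceding leading byte.

invalid (continuation byte with no leading byte)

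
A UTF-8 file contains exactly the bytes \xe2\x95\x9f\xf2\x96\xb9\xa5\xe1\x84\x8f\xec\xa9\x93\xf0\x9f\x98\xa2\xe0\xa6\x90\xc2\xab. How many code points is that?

Byte at offset 0: 0xE2 = 11100010 → 3-byte char (#1). Advance 3.
Byte at offset 3: 0xF2 = 11110010 → 4-byte char (#2). Advance 4.
Byte at offset 7: 0xE1 = 11100001 → 3-byte char (#3). Advance 3.
Byte at offset 10: 0xEC = 11101100 → 3-byte char (#4). Advance 3.
Byte at offset 13: 0xF0 = 11110000 → 4-byte char (#5). Advance 4.
Byte at offset 17: 0xE0 = 11100000 → 3-byte char (#6). Advance 3.
Byte at offset 20: 0xC2 = 11000010 → 2-byte char (#7). Advance 2.
Reached end at offset 22 after 7 code points.

7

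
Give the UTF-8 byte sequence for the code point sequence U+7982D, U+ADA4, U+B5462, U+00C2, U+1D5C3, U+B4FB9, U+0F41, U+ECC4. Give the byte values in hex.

U+7982D: 4-byte form → F1 B9 A0 AD.
U+ADA4: 3-byte form → EA B6 A4.
U+B5462: 4-byte form → F2 B5 91 A2.
U+00C2: 2-byte form → C3 82.
U+1D5C3: 4-byte form → F0 9D 97 83.
U+B4FB9: 4-byte form → F2 B4 BE B9.
U+0F41: 3-byte form → E0 BD 81.
U+ECC4: 3-byte form → EE B3 84.
Concatenated (27 bytes): F1 B9 A0 AD EA B6 A4 F2 B5 91 A2 C3 82 F0 9D 97 83 F2 B4 BE B9 E0 BD 81 EE B3 84.

F1 B9 A0 AD EA B6 A4 F2 B5 91 A2 C3 82 F0 9D 97 83 F2 B4 BE B9 E0 BD 81 EE B3 84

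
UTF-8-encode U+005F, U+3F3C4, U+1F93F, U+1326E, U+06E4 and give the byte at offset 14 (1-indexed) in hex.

1-indexed offset 14 is 0-indexed offset 13.
U+005F → 1-byte form 5F at offsets 0–0.
U+3F3C4 → 4-byte form F0 BF 8F 84 at offsets 1–4.
U+1F93F → 4-byte form F0 9F A4 BF at offsets 5–8.
U+1326E → 4-byte form F0 93 89 AE at offsets 9–12.
U+06E4 → 2-byte form DB A4 at offsets 13–14.
Offset 13 falls in char 5's range; it's byte 1 of DB A4 = 0xDB.

0xDB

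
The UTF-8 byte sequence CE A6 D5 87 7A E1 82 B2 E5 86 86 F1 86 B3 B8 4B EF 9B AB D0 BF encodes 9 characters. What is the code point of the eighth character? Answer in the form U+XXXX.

Offset 0: leading byte 0xCE = 11001110 → 2-byte char #1 = CE A6.
Offset 2: leading byte 0xD5 = 11010101 → 2-byte char #2 = D5 87.
Offset 4: leading byte 0x7A = 01111010 → 1-byte char #3 = 7A.
Offset 5: leading byte 0xE1 = 11100001 → 3-byte char #4 = E1 82 B2.
Offset 8: leading byte 0xE5 = 11100101 → 3-byte char #5 = E5 86 86.
Offset 11: leading byte 0xF1 = 11110001 → 4-byte char #6 = F1 86 B3 B8.
Offset 15: leading byte 0x4B = 01001011 → 1-byte char #7 = 4B.
Offset 16: leading byte 0xEF = 11101111 → 3-byte char #8 = EF 9B AB.
Leading byte 0xEF = 11101111 matches 1110xxxx → 3-byte sequence.
Byte 1: 0xEF = 11101111, payload 1111 (4 bits).
Byte 2: 0x9B = 10011011 (10xxxxxx ✓), payload 011011.
Byte 3: 0xAB = 10101011 (10xxxxxx ✓), payload 101011.
Concatenate: 1111011011101011 = 0xF6EB (16 bits → U+F6EB).

U+F6EB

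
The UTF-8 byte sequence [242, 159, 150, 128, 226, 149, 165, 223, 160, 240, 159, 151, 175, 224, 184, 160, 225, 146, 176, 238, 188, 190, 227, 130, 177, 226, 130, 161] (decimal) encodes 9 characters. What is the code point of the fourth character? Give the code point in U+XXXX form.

U+1F5EF

Offset 0: leading byte 0xF2 = 11110010 → 4-byte char #1 = F2 9F 96 80.
Offset 4: leading byte 0xE2 = 11100010 → 3-byte char #2 = E2 95 A5.
Offset 7: leading byte 0xDF = 11011111 → 2-byte char #3 = DF A0.
Offset 9: leading byte 0xF0 = 11110000 → 4-byte char #4 = F0 9F 97 AF.
Leading byte 0xF0 = 11110000 matches 11110xxx → 4-byte sequence.
Byte 1: 0xF0 = 11110000, payload 000 (3 bits).
Byte 2: 0x9F = 10011111 (10xxxxxx ✓), payload 011111.
Byte 3: 0x97 = 10010111 (10xxxxxx ✓), payload 010111.
Byte 4: 0xAF = 10101111 (10xxxxxx ✓), payload 101111.
Concatenate: 000011111010111101111 = 0x1F5EF (21 bits → U+1F5EF).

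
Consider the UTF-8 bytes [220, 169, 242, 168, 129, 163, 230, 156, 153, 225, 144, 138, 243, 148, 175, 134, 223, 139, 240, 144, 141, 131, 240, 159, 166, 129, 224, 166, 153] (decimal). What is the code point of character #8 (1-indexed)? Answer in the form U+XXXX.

Offset 0: leading byte 0xDC = 11011100 → 2-byte char #1 = DC A9.
Offset 2: leading byte 0xF2 = 11110010 → 4-byte char #2 = F2 A8 81 A3.
Offset 6: leading byte 0xE6 = 11100110 → 3-byte char #3 = E6 9C 99.
Offset 9: leading byte 0xE1 = 11100001 → 3-byte char #4 = E1 90 8A.
Offset 12: leading byte 0xF3 = 11110011 → 4-byte char #5 = F3 94 AF 86.
Offset 16: leading byte 0xDF = 11011111 → 2-byte char #6 = DF 8B.
Offset 18: leading byte 0xF0 = 11110000 → 4-byte char #7 = F0 90 8D 83.
Offset 22: leading byte 0xF0 = 11110000 → 4-byte char #8 = F0 9F A6 81.
Leading byte 0xF0 = 11110000 matches 11110xxx → 4-byte sequence.
Byte 1: 0xF0 = 11110000, payload 000 (3 bits).
Byte 2: 0x9F = 10011111 (10xxxxxx ✓), payload 011111.
Byte 3: 0xA6 = 10100110 (10xxxxxx ✓), payload 100110.
Byte 4: 0x81 = 10000001 (10xxxxxx ✓), payload 000001.
Concatenate: 000011111100110000001 = 0x1F981 (21 bits → U+1F981).

U+1F981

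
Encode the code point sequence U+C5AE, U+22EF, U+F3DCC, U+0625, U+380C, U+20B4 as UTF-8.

U+C5AE: 3-byte form → EC 96 AE.
U+22EF: 3-byte form → E2 8B AF.
U+F3DCC: 4-byte form → F3 B3 B7 8C.
U+0625: 2-byte form → D8 A5.
U+380C: 3-byte form → E3 A0 8C.
U+20B4: 3-byte form → E2 82 B4.
Concatenated (18 bytes): EC 96 AE E2 8B AF F3 B3 B7 8C D8 A5 E3 A0 8C E2 82 B4.

EC 96 AE E2 8B AF F3 B3 B7 8C D8 A5 E3 A0 8C E2 82 B4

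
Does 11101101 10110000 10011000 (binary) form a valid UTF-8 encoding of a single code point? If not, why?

Structurally a 3-byte sequence; payload = 0xDC18.
But 0xDC18 is in U+D800–U+DFFF, the surrogate range. Surrogates are not Unicode scalar values and are forbidden in UTF-8.

invalid (encodes a surrogate (U+D800–U+DFFF))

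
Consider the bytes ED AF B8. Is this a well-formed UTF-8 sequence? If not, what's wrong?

Structurally a 3-byte sequence; payload = 0xDBF8.
But 0xDBF8 is in U+D800–U+DFFF, the surrogate range. Surrogates are not Unicode scalar values and are forbidden in UTF-8.

invalid (encodes a surrogate (U+D800–U+DFFF))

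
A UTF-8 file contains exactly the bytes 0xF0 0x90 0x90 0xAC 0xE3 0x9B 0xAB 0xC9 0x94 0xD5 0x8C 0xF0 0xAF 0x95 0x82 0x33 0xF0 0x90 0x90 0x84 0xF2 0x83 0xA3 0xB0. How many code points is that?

8

Byte at offset 0: 0xF0 = 11110000 → 4-byte char (#1). Advance 4.
Byte at offset 4: 0xE3 = 11100011 → 3-byte char (#2). Advance 3.
Byte at offset 7: 0xC9 = 11001001 → 2-byte char (#3). Advance 2.
Byte at offset 9: 0xD5 = 11010101 → 2-byte char (#4). Advance 2.
Byte at offset 11: 0xF0 = 11110000 → 4-byte char (#5). Advance 4.
Byte at offset 15: 0x33 = 00110011 → 1-byte char (#6). Advance 1.
Byte at offset 16: 0xF0 = 11110000 → 4-byte char (#7). Advance 4.
Byte at offset 20: 0xF2 = 11110010 → 4-byte char (#8). Advance 4.
Reached end at offset 24 after 8 code points.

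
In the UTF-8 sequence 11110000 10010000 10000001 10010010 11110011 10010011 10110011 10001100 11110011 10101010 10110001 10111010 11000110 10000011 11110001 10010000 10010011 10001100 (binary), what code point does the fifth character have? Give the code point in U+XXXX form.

U+504CC

Offset 0: leading byte 0xF0 = 11110000 → 4-byte char #1 = F0 90 81 92.
Offset 4: leading byte 0xF3 = 11110011 → 4-byte char #2 = F3 93 B3 8C.
Offset 8: leading byte 0xF3 = 11110011 → 4-byte char #3 = F3 AA B1 BA.
Offset 12: leading byte 0xC6 = 11000110 → 2-byte char #4 = C6 83.
Offset 14: leading byte 0xF1 = 11110001 → 4-byte char #5 = F1 90 93 8C.
Leading byte 0xF1 = 11110001 matches 11110xxx → 4-byte sequence.
Byte 1: 0xF1 = 11110001, payload 001 (3 bits).
Byte 2: 0x90 = 10010000 (10xxxxxx ✓), payload 010000.
Byte 3: 0x93 = 10010011 (10xxxxxx ✓), payload 010011.
Byte 4: 0x8C = 10001100 (10xxxxxx ✓), payload 001100.
Concatenate: 001010000010011001100 = 0x504CC (21 bits → U+504CC).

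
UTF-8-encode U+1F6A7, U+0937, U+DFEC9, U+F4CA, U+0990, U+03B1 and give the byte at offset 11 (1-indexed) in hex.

0x89

1-indexed offset 11 is 0-indexed offset 10.
U+1F6A7 → 4-byte form F0 9F 9A A7 at offsets 0–3.
U+0937 → 3-byte form E0 A4 B7 at offsets 4–6.
U+DFEC9 → 4-byte form F3 9F BB 89 at offsets 7–10.
Offset 10 falls in char 3's range; it's byte 4 of F3 9F BB 89 = 0x89.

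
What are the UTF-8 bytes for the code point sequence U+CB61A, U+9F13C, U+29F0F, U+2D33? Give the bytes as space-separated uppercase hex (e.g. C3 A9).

F3 8B 98 9A F2 9F 84 BC F0 A9 BC 8F E2 B4 B3

U+CB61A: 4-byte form → F3 8B 98 9A.
U+9F13C: 4-byte form → F2 9F 84 BC.
U+29F0F: 4-byte form → F0 A9 BC 8F.
U+2D33: 3-byte form → E2 B4 B3.
Concatenated (15 bytes): F3 8B 98 9A F2 9F 84 BC F0 A9 BC 8F E2 B4 B3.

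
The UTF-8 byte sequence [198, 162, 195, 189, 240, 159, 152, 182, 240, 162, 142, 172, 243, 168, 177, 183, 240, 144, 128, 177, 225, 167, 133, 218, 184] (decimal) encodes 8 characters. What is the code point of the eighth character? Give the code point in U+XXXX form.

Offset 0: leading byte 0xC6 = 11000110 → 2-byte char #1 = C6 A2.
Offset 2: leading byte 0xC3 = 11000011 → 2-byte char #2 = C3 BD.
Offset 4: leading byte 0xF0 = 11110000 → 4-byte char #3 = F0 9F 98 B6.
Offset 8: leading byte 0xF0 = 11110000 → 4-byte char #4 = F0 A2 8E AC.
Offset 12: leading byte 0xF3 = 11110011 → 4-byte char #5 = F3 A8 B1 B7.
Offset 16: leading byte 0xF0 = 11110000 → 4-byte char #6 = F0 90 80 B1.
Offset 20: leading byte 0xE1 = 11100001 → 3-byte char #7 = E1 A7 85.
Offset 23: leading byte 0xDA = 11011010 → 2-byte char #8 = DA B8.
Leading byte 0xDA = 11011010 matches 110xxxxx → 2-byte sequence.
Byte 1: 0xDA = 11011010, payload 11010 (5 bits).
Byte 2: 0xB8 = 10111000 (10xxxxxx ✓), payload 111000.
Concatenate: 11010111000 = 0x6B8 (11 bits → U+06B8).

U+06B8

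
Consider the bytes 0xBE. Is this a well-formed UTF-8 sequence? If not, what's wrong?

invalid (continuation byte with no leading byte)

Byte 0xBE = 10111110 has the form 10xxxxxx — a continuation byte — but there is no preceding leading byte.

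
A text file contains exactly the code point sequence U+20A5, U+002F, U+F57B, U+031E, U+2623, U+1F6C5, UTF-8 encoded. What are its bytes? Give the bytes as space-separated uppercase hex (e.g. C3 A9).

E2 82 A5 2F EF 95 BB CC 9E E2 98 A3 F0 9F 9B 85

U+20A5: 3-byte form → E2 82 A5.
U+002F: 1-byte form → 2F.
U+F57B: 3-byte form → EF 95 BB.
U+031E: 2-byte form → CC 9E.
U+2623: 3-byte form → E2 98 A3.
U+1F6C5: 4-byte form → F0 9F 9B 85.
Concatenated (16 bytes): E2 82 A5 2F EF 95 BB CC 9E E2 98 A3 F0 9F 9B 85.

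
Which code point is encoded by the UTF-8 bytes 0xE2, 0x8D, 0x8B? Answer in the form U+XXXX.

Leading byte 0xE2 = 11100010 matches 1110xxxx → 3-byte sequence.
Byte 1: 0xE2 = 11100010, payload 0010 (4 bits).
Byte 2: 0x8D = 10001101 (10xxxxxx ✓), payload 001101.
Byte 3: 0x8B = 10001011 (10xxxxxx ✓), payload 001011.
Concatenate: 0010001101001011 = 0x234B (16 bits → U+234B).

U+234B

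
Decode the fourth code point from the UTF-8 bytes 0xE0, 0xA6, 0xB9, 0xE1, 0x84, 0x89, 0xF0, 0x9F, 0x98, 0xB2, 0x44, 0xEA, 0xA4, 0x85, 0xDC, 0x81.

Offset 0: leading byte 0xE0 = 11100000 → 3-byte char #1 = E0 A6 B9.
Offset 3: leading byte 0xE1 = 11100001 → 3-byte char #2 = E1 84 89.
Offset 6: leading byte 0xF0 = 11110000 → 4-byte char #3 = F0 9F 98 B2.
Offset 10: leading byte 0x44 = 01000100 → 1-byte char #4 = 44.
Leading byte 0x44 = 01000100 matches 0xxxxxxx → 1-byte sequence.
Byte 1: 0x44 = 01000100, payload 1000100 (7 bits).
Concatenate: 1000100 = 0x44 (7 bits → U+0044).

U+0044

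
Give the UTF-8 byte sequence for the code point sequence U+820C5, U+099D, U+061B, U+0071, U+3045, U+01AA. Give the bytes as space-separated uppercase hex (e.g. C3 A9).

U+820C5: 4-byte form → F2 82 83 85.
U+099D: 3-byte form → E0 A6 9D.
U+061B: 2-byte form → D8 9B.
U+0071: 1-byte form → 71.
U+3045: 3-byte form → E3 81 85.
U+01AA: 2-byte form → C6 AA.
Concatenated (15 bytes): F2 82 83 85 E0 A6 9D D8 9B 71 E3 81 85 C6 AA.

F2 82 83 85 E0 A6 9D D8 9B 71 E3 81 85 C6 AA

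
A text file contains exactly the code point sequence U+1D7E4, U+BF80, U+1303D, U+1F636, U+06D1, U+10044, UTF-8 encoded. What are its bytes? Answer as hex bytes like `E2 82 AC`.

F0 9D 9F A4 EB BE 80 F0 93 80 BD F0 9F 98 B6 DB 91 F0 90 81 84

U+1D7E4: 4-byte form → F0 9D 9F A4.
U+BF80: 3-byte form → EB BE 80.
U+1303D: 4-byte form → F0 93 80 BD.
U+1F636: 4-byte form → F0 9F 98 B6.
U+06D1: 2-byte form → DB 91.
U+10044: 4-byte form → F0 90 81 84.
Concatenated (21 bytes): F0 9D 9F A4 EB BE 80 F0 93 80 BD F0 9F 98 B6 DB 91 F0 90 81 84.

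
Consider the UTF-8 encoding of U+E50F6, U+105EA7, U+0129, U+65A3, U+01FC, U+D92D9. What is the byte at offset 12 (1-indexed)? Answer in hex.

1-indexed offset 12 is 0-indexed offset 11.
U+E50F6 → 4-byte form F3 A5 83 B6 at offsets 0–3.
U+105EA7 → 4-byte form F4 85 BA A7 at offsets 4–7.
U+0129 → 2-byte form C4 A9 at offsets 8–9.
U+65A3 → 3-byte form E6 96 A3 at offsets 10–12.
Offset 11 falls in char 4's range; it's byte 2 of E6 96 A3 = 0x96.

0x96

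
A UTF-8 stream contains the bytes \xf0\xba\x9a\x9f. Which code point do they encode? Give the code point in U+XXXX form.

U+3A69F

Leading byte 0xF0 = 11110000 matches 11110xxx → 4-byte sequence.
Byte 1: 0xF0 = 11110000, payload 000 (3 bits).
Byte 2: 0xBA = 10111010 (10xxxxxx ✓), payload 111010.
Byte 3: 0x9A = 10011010 (10xxxxxx ✓), payload 011010.
Byte 4: 0x9F = 10011111 (10xxxxxx ✓), payload 011111.
Concatenate: 000111010011010011111 = 0x3A69F (21 bits → U+3A69F).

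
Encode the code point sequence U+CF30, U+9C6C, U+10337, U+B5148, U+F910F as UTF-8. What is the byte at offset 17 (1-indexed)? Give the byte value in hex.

1-indexed offset 17 is 0-indexed offset 16.
U+CF30 → 3-byte form EC BC B0 at offsets 0–2.
U+9C6C → 3-byte form E9 B1 AC at offsets 3–5.
U+10337 → 4-byte form F0 90 8C B7 at offsets 6–9.
U+B5148 → 4-byte form F2 B5 85 88 at offsets 10–13.
U+F910F → 4-byte form F3 B9 84 8F at offsets 14–17.
Offset 16 falls in char 5's range; it's byte 3 of F3 B9 84 8F = 0x84.

0x84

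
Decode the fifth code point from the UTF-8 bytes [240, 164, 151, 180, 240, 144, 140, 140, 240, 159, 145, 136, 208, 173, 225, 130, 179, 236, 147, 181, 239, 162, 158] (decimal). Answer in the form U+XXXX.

Offset 0: leading byte 0xF0 = 11110000 → 4-byte char #1 = F0 A4 97 B4.
Offset 4: leading byte 0xF0 = 11110000 → 4-byte char #2 = F0 90 8C 8C.
Offset 8: leading byte 0xF0 = 11110000 → 4-byte char #3 = F0 9F 91 88.
Offset 12: leading byte 0xD0 = 11010000 → 2-byte char #4 = D0 AD.
Offset 14: leading byte 0xE1 = 11100001 → 3-byte char #5 = E1 82 B3.
Leading byte 0xE1 = 11100001 matches 1110xxxx → 3-byte sequence.
Byte 1: 0xE1 = 11100001, payload 0001 (4 bits).
Byte 2: 0x82 = 10000010 (10xxxxxx ✓), payload 000010.
Byte 3: 0xB3 = 10110011 (10xxxxxx ✓), payload 110011.
Concatenate: 0001000010110011 = 0x10B3 (16 bits → U+10B3).

U+10B3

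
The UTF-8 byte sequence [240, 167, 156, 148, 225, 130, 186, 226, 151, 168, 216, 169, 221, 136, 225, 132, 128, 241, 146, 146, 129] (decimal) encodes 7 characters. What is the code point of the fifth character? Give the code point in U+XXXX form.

Offset 0: leading byte 0xF0 = 11110000 → 4-byte char #1 = F0 A7 9C 94.
Offset 4: leading byte 0xE1 = 11100001 → 3-byte char #2 = E1 82 BA.
Offset 7: leading byte 0xE2 = 11100010 → 3-byte char #3 = E2 97 A8.
Offset 10: leading byte 0xD8 = 11011000 → 2-byte char #4 = D8 A9.
Offset 12: leading byte 0xDD = 11011101 → 2-byte char #5 = DD 88.
Leading byte 0xDD = 11011101 matches 110xxxxx → 2-byte sequence.
Byte 1: 0xDD = 11011101, payload 11101 (5 bits).
Byte 2: 0x88 = 10001000 (10xxxxxx ✓), payload 001000.
Concatenate: 11101001000 = 0x748 (11 bits → U+0748).

U+0748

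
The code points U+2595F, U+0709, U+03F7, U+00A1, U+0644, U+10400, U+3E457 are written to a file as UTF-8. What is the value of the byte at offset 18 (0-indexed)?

0x91

U+2595F → 4-byte form F0 A5 A5 9F at offsets 0–3.
U+0709 → 2-byte form DC 89 at offsets 4–5.
U+03F7 → 2-byte form CF B7 at offsets 6–7.
U+00A1 → 2-byte form C2 A1 at offsets 8–9.
U+0644 → 2-byte form D9 84 at offsets 10–11.
U+10400 → 4-byte form F0 90 90 80 at offsets 12–15.
U+3E457 → 4-byte form F0 BE 91 97 at offsets 16–19.
Offset 18 falls in char 7's range; it's byte 3 of F0 BE 91 97 = 0x91.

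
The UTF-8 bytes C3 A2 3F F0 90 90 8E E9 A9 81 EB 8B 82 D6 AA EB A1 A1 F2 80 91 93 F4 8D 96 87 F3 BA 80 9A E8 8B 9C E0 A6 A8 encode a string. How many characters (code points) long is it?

Byte at offset 0: 0xC3 = 11000011 → 2-byte char (#1). Advance 2.
Byte at offset 2: 0x3F = 00111111 → 1-byte char (#2). Advance 1.
Byte at offset 3: 0xF0 = 11110000 → 4-byte char (#3). Advance 4.
Byte at offset 7: 0xE9 = 11101001 → 3-byte char (#4). Advance 3.
Byte at offset 10: 0xEB = 11101011 → 3-byte char (#5). Advance 3.
Byte at offset 13: 0xD6 = 11010110 → 2-byte char (#6). Advance 2.
Byte at offset 15: 0xEB = 11101011 → 3-byte char (#7). Advance 3.
Byte at offset 18: 0xF2 = 11110010 → 4-byte char (#8). Advance 4.
Byte at offset 22: 0xF4 = 11110100 → 4-byte char (#9). Advance 4.
Byte at offset 26: 0xF3 = 11110011 → 4-byte char (#10). Advance 4.
Byte at offset 30: 0xE8 = 11101000 → 3-byte char (#11). Advance 3.
Byte at offset 33: 0xE0 = 11100000 → 3-byte char (#12). Advance 3.
Reached end at offset 36 after 12 code points.

12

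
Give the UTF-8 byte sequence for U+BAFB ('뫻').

U+BAFB = 0xBAFB = 47867 decimal. In range U+0800–U+FFFF → 3-byte form: 1110xxxx 10xxxxxx 10xxxxxx.
Binary (16 bits): 1011101011111011.
Split 4+6+6: 1011 | 101011 | 111011.
Byte 1: 11101011 = 0xEB.
Byte 2: 10101011 = 0xAB.
Byte 3: 10111011 = 0xBB.

EB AB BB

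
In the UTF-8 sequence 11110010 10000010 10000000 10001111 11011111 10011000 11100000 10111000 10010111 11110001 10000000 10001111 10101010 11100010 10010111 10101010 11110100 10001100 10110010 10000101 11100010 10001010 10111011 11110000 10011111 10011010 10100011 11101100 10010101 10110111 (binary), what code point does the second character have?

Offset 0: leading byte 0xF2 = 11110010 → 4-byte char #1 = F2 82 80 8F.
Offset 4: leading byte 0xDF = 11011111 → 2-byte char #2 = DF 98.
Leading byte 0xDF = 11011111 matches 110xxxxx → 2-byte sequence.
Byte 1: 0xDF = 11011111, payload 11111 (5 bits).
Byte 2: 0x98 = 10011000 (10xxxxxx ✓), payload 011000.
Concatenate: 11111011000 = 0x7D8 (11 bits → U+07D8).

U+07D8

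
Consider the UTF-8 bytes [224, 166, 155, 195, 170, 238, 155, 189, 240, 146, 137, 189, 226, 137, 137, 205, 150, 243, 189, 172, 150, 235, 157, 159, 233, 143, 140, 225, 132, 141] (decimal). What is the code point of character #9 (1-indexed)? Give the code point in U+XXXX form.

Offset 0: leading byte 0xE0 = 11100000 → 3-byte char #1 = E0 A6 9B.
Offset 3: leading byte 0xC3 = 11000011 → 2-byte char #2 = C3 AA.
Offset 5: leading byte 0xEE = 11101110 → 3-byte char #3 = EE 9B BD.
Offset 8: leading byte 0xF0 = 11110000 → 4-byte char #4 = F0 92 89 BD.
Offset 12: leading byte 0xE2 = 11100010 → 3-byte char #5 = E2 89 89.
Offset 15: leading byte 0xCD = 11001101 → 2-byte char #6 = CD 96.
Offset 17: leading byte 0xF3 = 11110011 → 4-byte char #7 = F3 BD AC 96.
Offset 21: leading byte 0xEB = 11101011 → 3-byte char #8 = EB 9D 9F.
Offset 24: leading byte 0xE9 = 11101001 → 3-byte char #9 = E9 8F 8C.
Leading byte 0xE9 = 11101001 matches 1110xxxx → 3-byte sequence.
Byte 1: 0xE9 = 11101001, payload 1001 (4 bits).
Byte 2: 0x8F = 10001111 (10xxxxxx ✓), payload 001111.
Byte 3: 0x8C = 10001100 (10xxxxxx ✓), payload 001100.
Concatenate: 1001001111001100 = 0x93CC (16 bits → U+93CC).

U+93CC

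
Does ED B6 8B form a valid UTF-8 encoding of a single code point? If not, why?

invalid (encodes a surrogate (U+D800–U+DFFF))

Structurally a 3-byte sequence; payload = 0xDD8B.
But 0xDD8B is in U+D800–U+DFFF, the surrogate range. Surrogates are not Unicode scalar values and are forbidden in UTF-8.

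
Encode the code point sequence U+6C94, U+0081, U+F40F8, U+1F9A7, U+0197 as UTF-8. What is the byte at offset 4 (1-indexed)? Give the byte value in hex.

1-indexed offset 4 is 0-indexed offset 3.
U+6C94 → 3-byte form E6 B2 94 at offsets 0–2.
U+0081 → 2-byte form C2 81 at offsets 3–4.
Offset 3 falls in char 2's range; it's byte 1 of C2 81 = 0xC2.

0xC2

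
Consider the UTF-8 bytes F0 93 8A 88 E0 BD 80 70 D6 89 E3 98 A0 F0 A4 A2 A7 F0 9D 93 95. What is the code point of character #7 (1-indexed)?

U+1D4D5

Offset 0: leading byte 0xF0 = 11110000 → 4-byte char #1 = F0 93 8A 88.
Offset 4: leading byte 0xE0 = 11100000 → 3-byte char #2 = E0 BD 80.
Offset 7: leading byte 0x70 = 01110000 → 1-byte char #3 = 70.
Offset 8: leading byte 0xD6 = 11010110 → 2-byte char #4 = D6 89.
Offset 10: leading byte 0xE3 = 11100011 → 3-byte char #5 = E3 98 A0.
Offset 13: leading byte 0xF0 = 11110000 → 4-byte char #6 = F0 A4 A2 A7.
Offset 17: leading byte 0xF0 = 11110000 → 4-byte char #7 = F0 9D 93 95.
Leading byte 0xF0 = 11110000 matches 11110xxx → 4-byte sequence.
Byte 1: 0xF0 = 11110000, payload 000 (3 bits).
Byte 2: 0x9D = 10011101 (10xxxxxx ✓), payload 011101.
Byte 3: 0x93 = 10010011 (10xxxxxx ✓), payload 010011.
Byte 4: 0x95 = 10010101 (10xxxxxx ✓), payload 010101.
Concatenate: 000011101010011010101 = 0x1D4D5 (21 bits → U+1D4D5).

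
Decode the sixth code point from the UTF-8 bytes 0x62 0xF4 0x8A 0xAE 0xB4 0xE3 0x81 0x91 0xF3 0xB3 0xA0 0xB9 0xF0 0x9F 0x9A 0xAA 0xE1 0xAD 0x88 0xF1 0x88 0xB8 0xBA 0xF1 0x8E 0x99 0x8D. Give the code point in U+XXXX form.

Offset 0: leading byte 0x62 = 01100010 → 1-byte char #1 = 62.
Offset 1: leading byte 0xF4 = 11110100 → 4-byte char #2 = F4 8A AE B4.
Offset 5: leading byte 0xE3 = 11100011 → 3-byte char #3 = E3 81 91.
Offset 8: leading byte 0xF3 = 11110011 → 4-byte char #4 = F3 B3 A0 B9.
Offset 12: leading byte 0xF0 = 11110000 → 4-byte char #5 = F0 9F 9A AA.
Offset 16: leading byte 0xE1 = 11100001 → 3-byte char #6 = E1 AD 88.
Leading byte 0xE1 = 11100001 matches 1110xxxx → 3-byte sequence.
Byte 1: 0xE1 = 11100001, payload 0001 (4 bits).
Byte 2: 0xAD = 10101101 (10xxxxxx ✓), payload 101101.
Byte 3: 0x88 = 10001000 (10xxxxxx ✓), payload 001000.
Concatenate: 0001101101001000 = 0x1B48 (16 bits → U+1B48).

U+1B48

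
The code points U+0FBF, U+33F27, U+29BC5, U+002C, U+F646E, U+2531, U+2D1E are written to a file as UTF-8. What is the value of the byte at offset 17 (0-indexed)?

U+0FBF → 3-byte form E0 BE BF at offsets 0–2.
U+33F27 → 4-byte form F0 B3 BC A7 at offsets 3–6.
U+29BC5 → 4-byte form F0 A9 AF 85 at offsets 7–10.
U+002C → 1-byte form 2C at offsets 11–11.
U+F646E → 4-byte form F3 B6 91 AE at offsets 12–15.
U+2531 → 3-byte form E2 94 B1 at offsets 16–18.
Offset 17 falls in char 6's range; it's byte 2 of E2 94 B1 = 0x94.

0x94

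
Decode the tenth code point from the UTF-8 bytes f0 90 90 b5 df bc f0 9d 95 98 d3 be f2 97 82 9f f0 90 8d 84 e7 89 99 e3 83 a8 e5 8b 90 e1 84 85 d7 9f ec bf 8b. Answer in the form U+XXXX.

Offset 0: leading byte 0xF0 = 11110000 → 4-byte char #1 = F0 90 90 B5.
Offset 4: leading byte 0xDF = 11011111 → 2-byte char #2 = DF BC.
Offset 6: leading byte 0xF0 = 11110000 → 4-byte char #3 = F0 9D 95 98.
Offset 10: leading byte 0xD3 = 11010011 → 2-byte char #4 = D3 BE.
Offset 12: leading byte 0xF2 = 11110010 → 4-byte char #5 = F2 97 82 9F.
Offset 16: leading byte 0xF0 = 11110000 → 4-byte char #6 = F0 90 8D 84.
Offset 20: leading byte 0xE7 = 11100111 → 3-byte char #7 = E7 89 99.
Offset 23: leading byte 0xE3 = 11100011 → 3-byte char #8 = E3 83 A8.
Offset 26: leading byte 0xE5 = 11100101 → 3-byte char #9 = E5 8B 90.
Offset 29: leading byte 0xE1 = 11100001 → 3-byte char #10 = E1 84 85.
Leading byte 0xE1 = 11100001 matches 1110xxxx → 3-byte sequence.
Byte 1: 0xE1 = 11100001, payload 0001 (4 bits).
Byte 2: 0x84 = 10000100 (10xxxxxx ✓), payload 000100.
Byte 3: 0x85 = 10000101 (10xxxxxx ✓), payload 000101.
Concatenate: 0001000100000101 = 0x1105 (16 bits → U+1105).

U+1105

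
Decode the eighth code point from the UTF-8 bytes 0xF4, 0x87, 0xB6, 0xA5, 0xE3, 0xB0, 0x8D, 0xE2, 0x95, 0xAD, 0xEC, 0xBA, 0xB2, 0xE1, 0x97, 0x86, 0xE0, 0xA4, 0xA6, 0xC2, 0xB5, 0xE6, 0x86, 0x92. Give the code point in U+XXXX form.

U+6192

Offset 0: leading byte 0xF4 = 11110100 → 4-byte char #1 = F4 87 B6 A5.
Offset 4: leading byte 0xE3 = 11100011 → 3-byte char #2 = E3 B0 8D.
Offset 7: leading byte 0xE2 = 11100010 → 3-byte char #3 = E2 95 AD.
Offset 10: leading byte 0xEC = 11101100 → 3-byte char #4 = EC BA B2.
Offset 13: leading byte 0xE1 = 11100001 → 3-byte char #5 = E1 97 86.
Offset 16: leading byte 0xE0 = 11100000 → 3-byte char #6 = E0 A4 A6.
Offset 19: leading byte 0xC2 = 11000010 → 2-byte char #7 = C2 B5.
Offset 21: leading byte 0xE6 = 11100110 → 3-byte char #8 = E6 86 92.
Leading byte 0xE6 = 11100110 matches 1110xxxx → 3-byte sequence.
Byte 1: 0xE6 = 11100110, payload 0110 (4 bits).
Byte 2: 0x86 = 10000110 (10xxxxxx ✓), payload 000110.
Byte 3: 0x92 = 10010010 (10xxxxxx ✓), payload 010010.
Concatenate: 0110000110010010 = 0x6192 (16 bits → U+6192).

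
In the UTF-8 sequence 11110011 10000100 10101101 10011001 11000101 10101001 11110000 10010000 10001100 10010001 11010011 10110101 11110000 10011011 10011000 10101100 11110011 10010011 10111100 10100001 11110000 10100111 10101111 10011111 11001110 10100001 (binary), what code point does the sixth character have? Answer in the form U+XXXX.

U+D3F21

Offset 0: leading byte 0xF3 = 11110011 → 4-byte char #1 = F3 84 AD 99.
Offset 4: leading byte 0xC5 = 11000101 → 2-byte char #2 = C5 A9.
Offset 6: leading byte 0xF0 = 11110000 → 4-byte char #3 = F0 90 8C 91.
Offset 10: leading byte 0xD3 = 11010011 → 2-byte char #4 = D3 B5.
Offset 12: leading byte 0xF0 = 11110000 → 4-byte char #5 = F0 9B 98 AC.
Offset 16: leading byte 0xF3 = 11110011 → 4-byte char #6 = F3 93 BC A1.
Leading byte 0xF3 = 11110011 matches 11110xxx → 4-byte sequence.
Byte 1: 0xF3 = 11110011, payload 011 (3 bits).
Byte 2: 0x93 = 10010011 (10xxxxxx ✓), payload 010011.
Byte 3: 0xBC = 10111100 (10xxxxxx ✓), payload 111100.
Byte 4: 0xA1 = 10100001 (10xxxxxx ✓), payload 100001.
Concatenate: 011010011111100100001 = 0xD3F21 (21 bits → U+D3F21).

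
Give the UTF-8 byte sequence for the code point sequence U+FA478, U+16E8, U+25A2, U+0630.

U+FA478: 4-byte form → F3 BA 91 B8.
U+16E8: 3-byte form → E1 9B A8.
U+25A2: 3-byte form → E2 96 A2.
U+0630: 2-byte form → D8 B0.
Concatenated (12 bytes): F3 BA 91 B8 E1 9B A8 E2 96 A2 D8 B0.

F3 BA 91 B8 E1 9B A8 E2 96 A2 D8 B0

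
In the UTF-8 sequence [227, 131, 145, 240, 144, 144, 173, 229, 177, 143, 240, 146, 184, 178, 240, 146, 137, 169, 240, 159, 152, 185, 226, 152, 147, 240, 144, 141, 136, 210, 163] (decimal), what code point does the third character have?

U+5C4F

Offset 0: leading byte 0xE3 = 11100011 → 3-byte char #1 = E3 83 91.
Offset 3: leading byte 0xF0 = 11110000 → 4-byte char #2 = F0 90 90 AD.
Offset 7: leading byte 0xE5 = 11100101 → 3-byte char #3 = E5 B1 8F.
Leading byte 0xE5 = 11100101 matches 1110xxxx → 3-byte sequence.
Byte 1: 0xE5 = 11100101, payload 0101 (4 bits).
Byte 2: 0xB1 = 10110001 (10xxxxxx ✓), payload 110001.
Byte 3: 0x8F = 10001111 (10xxxxxx ✓), payload 001111.
Concatenate: 0101110001001111 = 0x5C4F (16 bits → U+5C4F).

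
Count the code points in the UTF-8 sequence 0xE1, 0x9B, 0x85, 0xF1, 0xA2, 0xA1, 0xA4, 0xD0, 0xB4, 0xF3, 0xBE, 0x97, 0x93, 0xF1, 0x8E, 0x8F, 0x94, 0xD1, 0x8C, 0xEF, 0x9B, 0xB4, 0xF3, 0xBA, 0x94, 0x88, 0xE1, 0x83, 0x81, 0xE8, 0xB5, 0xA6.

Byte at offset 0: 0xE1 = 11100001 → 3-byte char (#1). Advance 3.
Byte at offset 3: 0xF1 = 11110001 → 4-byte char (#2). Advance 4.
Byte at offset 7: 0xD0 = 11010000 → 2-byte char (#3). Advance 2.
Byte at offset 9: 0xF3 = 11110011 → 4-byte char (#4). Advance 4.
Byte at offset 13: 0xF1 = 11110001 → 4-byte char (#5). Advance 4.
Byte at offset 17: 0xD1 = 11010001 → 2-byte char (#6). Advance 2.
Byte at offset 19: 0xEF = 11101111 → 3-byte char (#7). Advance 3.
Byte at offset 22: 0xF3 = 11110011 → 4-byte char (#8). Advance 4.
Byte at offset 26: 0xE1 = 11100001 → 3-byte char (#9). Advance 3.
Byte at offset 29: 0xE8 = 11101000 → 3-byte char (#10). Advance 3.
Reached end at offset 32 after 10 code points.

10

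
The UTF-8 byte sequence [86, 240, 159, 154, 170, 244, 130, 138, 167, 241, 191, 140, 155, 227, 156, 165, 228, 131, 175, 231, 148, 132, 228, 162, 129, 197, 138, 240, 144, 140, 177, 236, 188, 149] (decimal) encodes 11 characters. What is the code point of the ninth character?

U+014A

Offset 0: leading byte 0x56 = 01010110 → 1-byte char #1 = 56.
Offset 1: leading byte 0xF0 = 11110000 → 4-byte char #2 = F0 9F 9A AA.
Offset 5: leading byte 0xF4 = 11110100 → 4-byte char #3 = F4 82 8A A7.
Offset 9: leading byte 0xF1 = 11110001 → 4-byte char #4 = F1 BF 8C 9B.
Offset 13: leading byte 0xE3 = 11100011 → 3-byte char #5 = E3 9C A5.
Offset 16: leading byte 0xE4 = 11100100 → 3-byte char #6 = E4 83 AF.
Offset 19: leading byte 0xE7 = 11100111 → 3-byte char #7 = E7 94 84.
Offset 22: leading byte 0xE4 = 11100100 → 3-byte char #8 = E4 A2 81.
Offset 25: leading byte 0xC5 = 11000101 → 2-byte char #9 = C5 8A.
Leading byte 0xC5 = 11000101 matches 110xxxxx → 2-byte sequence.
Byte 1: 0xC5 = 11000101, payload 00101 (5 bits).
Byte 2: 0x8A = 10001010 (10xxxxxx ✓), payload 001010.
Concatenate: 00101001010 = 0x14A (11 bits → U+014A).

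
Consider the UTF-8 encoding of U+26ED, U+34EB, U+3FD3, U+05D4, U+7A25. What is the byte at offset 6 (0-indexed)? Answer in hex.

U+26ED → 3-byte form E2 9B AD at offsets 0–2.
U+34EB → 3-byte form E3 93 AB at offsets 3–5.
U+3FD3 → 3-byte form E3 BF 93 at offsets 6–8.
Offset 6 falls in char 3's range; it's byte 1 of E3 BF 93 = 0xE3.

0xE3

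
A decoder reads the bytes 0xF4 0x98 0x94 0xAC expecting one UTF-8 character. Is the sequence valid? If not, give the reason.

invalid (encodes a value above U+10FFFF)

Leading byte 0xF4 = 11110100 → 4-byte form.
Payload = 0x11852C, which exceeds U+10FFFF, the maximum Unicode code point. (Leading bytes F5–FF, or F4 followed by ≥ 0x90, are invalid.)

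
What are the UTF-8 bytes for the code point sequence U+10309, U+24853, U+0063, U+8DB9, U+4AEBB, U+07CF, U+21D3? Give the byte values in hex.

F0 90 8C 89 F0 A4 A1 93 63 E8 B6 B9 F1 8A BA BB DF 8F E2 87 93

U+10309: 4-byte form → F0 90 8C 89.
U+24853: 4-byte form → F0 A4 A1 93.
U+0063: 1-byte form → 63.
U+8DB9: 3-byte form → E8 B6 B9.
U+4AEBB: 4-byte form → F1 8A BA BB.
U+07CF: 2-byte form → DF 8F.
U+21D3: 3-byte form → E2 87 93.
Concatenated (21 bytes): F0 90 8C 89 F0 A4 A1 93 63 E8 B6 B9 F1 8A BA BB DF 8F E2 87 93.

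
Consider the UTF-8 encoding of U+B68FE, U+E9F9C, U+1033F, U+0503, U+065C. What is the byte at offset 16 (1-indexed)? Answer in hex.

0x9C

1-indexed offset 16 is 0-indexed offset 15.
U+B68FE → 4-byte form F2 B6 A3 BE at offsets 0–3.
U+E9F9C → 4-byte form F3 A9 BE 9C at offsets 4–7.
U+1033F → 4-byte form F0 90 8C BF at offsets 8–11.
U+0503 → 2-byte form D4 83 at offsets 12–13.
U+065C → 2-byte form D9 9C at offsets 14–15.
Offset 15 falls in char 5's range; it's byte 2 of D9 9C = 0x9C.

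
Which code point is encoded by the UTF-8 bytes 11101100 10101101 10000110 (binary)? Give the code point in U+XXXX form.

Leading byte 0xEC = 11101100 matches 1110xxxx → 3-byte sequence.
Byte 1: 0xEC = 11101100, payload 1100 (4 bits).
Byte 2: 0xAD = 10101101 (10xxxxxx ✓), payload 101101.
Byte 3: 0x86 = 10000110 (10xxxxxx ✓), payload 000110.
Concatenate: 1100101101000110 = 0xCB46 (16 bits → U+CB46).

U+CB46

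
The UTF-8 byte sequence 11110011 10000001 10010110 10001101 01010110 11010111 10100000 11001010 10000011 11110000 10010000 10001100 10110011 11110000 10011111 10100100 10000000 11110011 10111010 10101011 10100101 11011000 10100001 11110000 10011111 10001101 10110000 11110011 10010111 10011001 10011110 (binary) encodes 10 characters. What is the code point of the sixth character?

U+1F900

Offset 0: leading byte 0xF3 = 11110011 → 4-byte char #1 = F3 81 96 8D.
Offset 4: leading byte 0x56 = 01010110 → 1-byte char #2 = 56.
Offset 5: leading byte 0xD7 = 11010111 → 2-byte char #3 = D7 A0.
Offset 7: leading byte 0xCA = 11001010 → 2-byte char #4 = CA 83.
Offset 9: leading byte 0xF0 = 11110000 → 4-byte char #5 = F0 90 8C B3.
Offset 13: leading byte 0xF0 = 11110000 → 4-byte char #6 = F0 9F A4 80.
Leading byte 0xF0 = 11110000 matches 11110xxx → 4-byte sequence.
Byte 1: 0xF0 = 11110000, payload 000 (3 bits).
Byte 2: 0x9F = 10011111 (10xxxxxx ✓), payload 011111.
Byte 3: 0xA4 = 10100100 (10xxxxxx ✓), payload 100100.
Byte 4: 0x80 = 10000000 (10xxxxxx ✓), payload 000000.
Concatenate: 000011111100100000000 = 0x1F900 (21 bits → U+1F900).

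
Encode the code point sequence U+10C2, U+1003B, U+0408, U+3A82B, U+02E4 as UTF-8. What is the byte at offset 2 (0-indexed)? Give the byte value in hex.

U+10C2 → 3-byte form E1 83 82 at offsets 0–2.
Offset 2 falls in char 1's range; it's byte 3 of E1 83 82 = 0x82.

0x82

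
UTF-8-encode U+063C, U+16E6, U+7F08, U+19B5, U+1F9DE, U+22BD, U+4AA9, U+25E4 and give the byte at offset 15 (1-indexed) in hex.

1-indexed offset 15 is 0-indexed offset 14.
U+063C → 2-byte form D8 BC at offsets 0–1.
U+16E6 → 3-byte form E1 9B A6 at offsets 2–4.
U+7F08 → 3-byte form E7 BC 88 at offsets 5–7.
U+19B5 → 3-byte form E1 A6 B5 at offsets 8–10.
U+1F9DE → 4-byte form F0 9F A7 9E at offsets 11–14.
Offset 14 falls in char 5's range; it's byte 4 of F0 9F A7 9E = 0x9E.

0x9E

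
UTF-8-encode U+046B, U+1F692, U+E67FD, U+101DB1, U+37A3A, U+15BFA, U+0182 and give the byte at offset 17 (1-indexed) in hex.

0xA8

1-indexed offset 17 is 0-indexed offset 16.
U+046B → 2-byte form D1 AB at offsets 0–1.
U+1F692 → 4-byte form F0 9F 9A 92 at offsets 2–5.
U+E67FD → 4-byte form F3 A6 9F BD at offsets 6–9.
U+101DB1 → 4-byte form F4 81 B6 B1 at offsets 10–13.
U+37A3A → 4-byte form F0 B7 A8 BA at offsets 14–17.
Offset 16 falls in char 5's range; it's byte 3 of F0 B7 A8 BA = 0xA8.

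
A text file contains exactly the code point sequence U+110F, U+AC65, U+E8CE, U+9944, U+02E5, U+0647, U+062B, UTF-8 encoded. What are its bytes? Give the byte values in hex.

E1 84 8F EA B1 A5 EE A3 8E E9 A5 84 CB A5 D9 87 D8 AB

U+110F: 3-byte form → E1 84 8F.
U+AC65: 3-byte form → EA B1 A5.
U+E8CE: 3-byte form → EE A3 8E.
U+9944: 3-byte form → E9 A5 84.
U+02E5: 2-byte form → CB A5.
U+0647: 2-byte form → D9 87.
U+062B: 2-byte form → D8 AB.
Concatenated (18 bytes): E1 84 8F EA B1 A5 EE A3 8E E9 A5 84 CB A5 D9 87 D8 AB.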